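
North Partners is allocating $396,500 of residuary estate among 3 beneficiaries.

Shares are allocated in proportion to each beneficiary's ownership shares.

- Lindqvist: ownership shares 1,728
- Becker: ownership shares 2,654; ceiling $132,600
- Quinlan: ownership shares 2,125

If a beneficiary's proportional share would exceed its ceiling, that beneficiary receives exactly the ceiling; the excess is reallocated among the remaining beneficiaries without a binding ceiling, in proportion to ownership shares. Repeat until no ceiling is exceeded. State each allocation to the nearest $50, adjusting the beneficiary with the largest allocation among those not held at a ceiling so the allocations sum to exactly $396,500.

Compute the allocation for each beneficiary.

Sum of ownership shares: 6,507.
Pro-rata shares before constraints: Lindqvist 105,294.61; Becker 161,719.84; Quinlan 129,485.55.
Held at cap: Becker ($132,600); remaining pool $263,900 reallocated over remaining ownership shares 3,853.
Shares after redistribution: Lindqvist 118,354.32 → $118,350; Quinlan 145,545.68 → $145,550.

Lindqvist: $118,350 | Becker: $132,600 | Quinlan: $145,550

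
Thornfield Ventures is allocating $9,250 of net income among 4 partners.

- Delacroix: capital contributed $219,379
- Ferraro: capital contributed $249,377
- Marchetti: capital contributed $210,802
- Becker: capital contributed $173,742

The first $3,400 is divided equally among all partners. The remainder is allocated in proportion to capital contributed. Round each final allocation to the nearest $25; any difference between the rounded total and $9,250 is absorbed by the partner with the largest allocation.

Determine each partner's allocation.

Delacroix: $2,350 · Ferraro: $2,550 · Marchetti: $2,300 · Becker: $2,050

First tranche $3,400 split equally: $850 each.
Remainder $5,850 by capital contributed (total 853,300): Delacroix 1,504.00 → $1,500; Ferraro 1,709.66 → $1,700; Marchetti 1,445.20 → $1,450; Becker 1,191.13 → $1,200.
Totals: Delacroix $850 + $1,500 = $2,350; Ferraro $850 + $1,700 = $2,550; Marchetti $850 + $1,450 = $2,300; Becker $850 + $1,200 = $2,050.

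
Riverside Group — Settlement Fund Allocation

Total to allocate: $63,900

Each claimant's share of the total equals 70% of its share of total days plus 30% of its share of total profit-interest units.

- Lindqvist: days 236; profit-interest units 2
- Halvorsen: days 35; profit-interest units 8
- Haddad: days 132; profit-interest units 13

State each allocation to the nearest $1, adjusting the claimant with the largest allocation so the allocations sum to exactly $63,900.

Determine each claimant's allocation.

Totals — days 403, profit-interest units 23.
Composite weights (70% days + 30% profit-interest units): Lindqvist 0.4360; Halvorsen 0.1651; Haddad 0.3988.
Pro-rata amounts: Lindqvist 27,861.20; Halvorsen 10,552.57; Haddad 25,486.23.
After rounding ($1): Lindqvist $27,861; Halvorsen $10,553; Haddad $25,486. Sum = $63,900.
No rounding difference to absorb.

Lindqvist: $27,861; Halvorsen: $10,553; Haddad: $25,486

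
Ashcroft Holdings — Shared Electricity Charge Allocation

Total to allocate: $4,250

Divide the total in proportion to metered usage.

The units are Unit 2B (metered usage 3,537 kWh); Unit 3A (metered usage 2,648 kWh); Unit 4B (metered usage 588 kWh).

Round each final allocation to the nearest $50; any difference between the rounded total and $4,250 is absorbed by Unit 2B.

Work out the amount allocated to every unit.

Unit 2B: $2,250 | Unit 3A: $1,650 | Unit 4B: $350

Total metered usage = 6,773.
Unrounded shares: Unit 2B 3,537/6,773 × $4,250 = 2,219.44; Unit 3A 2,648/6,773 × $4,250 = 1,661.60; Unit 4B 588/6,773 × $4,250 = 368.97.
At nearest $50: Unit 2B $2,200; Unit 3A $1,650; Unit 4B $350. Sum = $4,200.
Difference $4,250 − $4,200 = +$50 applied to Unit 2B: Unit 2B becomes $2,250.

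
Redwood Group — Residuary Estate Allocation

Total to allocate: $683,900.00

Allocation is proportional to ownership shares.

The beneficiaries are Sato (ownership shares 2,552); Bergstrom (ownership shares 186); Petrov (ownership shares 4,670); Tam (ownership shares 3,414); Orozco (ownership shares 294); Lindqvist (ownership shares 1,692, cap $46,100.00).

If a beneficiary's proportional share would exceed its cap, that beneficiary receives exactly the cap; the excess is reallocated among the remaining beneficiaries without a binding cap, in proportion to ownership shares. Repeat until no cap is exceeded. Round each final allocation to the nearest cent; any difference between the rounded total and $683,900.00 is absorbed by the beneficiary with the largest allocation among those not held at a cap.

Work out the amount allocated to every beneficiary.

Sum of ownership shares: 12,808.
Proportional shares (ignoring caps): Sato 136,267.3954; Bergstrom 9,931.7146; Petrov 249,360.7901; Tam 182,295.0187; Orozco 15,698.5166; Lindqvist 90,346.5646.
Cap binds for Lindqvist ($46,100.00); balance $637,800.00 reallocated over remaining ownership shares 11,116.
Redistributed shares: Sato 146,425.4768 → $146,425.48; Bergstrom 10,672.0763 → $10,672.08; Petrov 267,949.4422 → $267,949.44; Tam 195,884.2389 → $195,884.24; Orozco 16,868.7657 → $16,868.77.
Rounding difference −$0.01 applied to Petrov → $267,949.43.

Sato: $146,425.48; Bergstrom: $10,672.08; Petrov: $267,949.43; Tam: $195,884.24; Orozco: $16,868.77; Lindqvist: $46,100.00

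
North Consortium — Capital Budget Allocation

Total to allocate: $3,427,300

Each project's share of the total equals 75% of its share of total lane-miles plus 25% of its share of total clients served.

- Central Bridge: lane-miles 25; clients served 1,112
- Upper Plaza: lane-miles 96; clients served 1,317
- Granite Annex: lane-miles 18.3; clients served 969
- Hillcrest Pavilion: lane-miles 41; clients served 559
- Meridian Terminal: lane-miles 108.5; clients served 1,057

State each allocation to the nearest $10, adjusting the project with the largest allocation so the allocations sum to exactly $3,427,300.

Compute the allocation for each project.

Lane-miles total 288.8; clients served total 5,014.
Combined weights (75% lane-miles + 25% clients served): Central Bridge 0.1204; Upper Plaza 0.3150; Granite Annex 0.0958; Hillcrest Pavilion 0.1343; Meridian Terminal 0.3345.
Proportional shares: Central Bridge 412,539.23; Upper Plaza 1,079,509.07; Granite Annex 328,468.86; Hillcrest Pavilion 460,447.57; Meridian Terminal 1,146,335.28.
Rounded to nearest $10: Central Bridge $412,540; Upper Plaza $1,079,510; Granite Annex $328,470; Hillcrest Pavilion $460,450; Meridian Terminal $1,146,340. Sum = $3,427,310.
Difference $3,427,300 − $3,427,310 = −$10 applied to largest allocation (Meridian Terminal): Meridian Terminal becomes $1,146,330.

Central Bridge: $412,540 | Upper Plaza: $1,079,510 | Granite Annex: $328,470 | Hillcrest Pavilion: $460,450 | Meridian Terminal: $1,146,330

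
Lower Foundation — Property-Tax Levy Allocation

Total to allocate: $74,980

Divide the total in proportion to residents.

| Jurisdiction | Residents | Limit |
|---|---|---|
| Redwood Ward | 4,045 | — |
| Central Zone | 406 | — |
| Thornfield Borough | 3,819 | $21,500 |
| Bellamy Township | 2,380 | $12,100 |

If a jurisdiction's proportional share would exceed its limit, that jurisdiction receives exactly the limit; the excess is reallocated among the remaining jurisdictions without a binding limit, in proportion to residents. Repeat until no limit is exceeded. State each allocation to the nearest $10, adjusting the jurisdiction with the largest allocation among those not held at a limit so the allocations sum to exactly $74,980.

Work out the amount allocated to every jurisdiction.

Redwood Ward: $37,610 · Central Zone: $3,770 · Thornfield Borough: $21,500 · Bellamy Township: $12,100

Total residents = 10,650.
Pro-rata shares before constraints: Redwood Ward 28,478.32; Central Zone 2,858.39; Thornfield Borough 26,887.19; Bellamy Township 16,756.09.
Cap binds for Thornfield Borough ($21,500), Bellamy Township ($12,100); remaining pool $41,380 reallocated over remaining residents 4,451.
Shares after redistribution: Redwood Ward 37,605.50 → $37,610; Central Zone 3,774.50 → $3,770.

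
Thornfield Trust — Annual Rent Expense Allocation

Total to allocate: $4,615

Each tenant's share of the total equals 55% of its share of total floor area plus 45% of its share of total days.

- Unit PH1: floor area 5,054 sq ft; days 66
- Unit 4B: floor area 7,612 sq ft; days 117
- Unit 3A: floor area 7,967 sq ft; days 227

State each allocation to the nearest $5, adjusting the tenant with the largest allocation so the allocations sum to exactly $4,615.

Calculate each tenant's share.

Unit PH1: $955 | Unit 4B: $1,530 | Unit 3A: $2,130

Totals — floor area 20,633, days 410.
Composite weights (55% floor area + 45% days): Unit PH1 0.2072; Unit 4B 0.3313; Unit 3A 0.4615.
Proportional shares: Unit PH1 956.04; Unit 4B 1,529.05; Unit 3A 2,129.90.
At nearest $5: Unit PH1 $955; Unit 4B $1,530; Unit 3A $2,130. Sum = $4,615.
Rounded total matches; no reconciliation needed.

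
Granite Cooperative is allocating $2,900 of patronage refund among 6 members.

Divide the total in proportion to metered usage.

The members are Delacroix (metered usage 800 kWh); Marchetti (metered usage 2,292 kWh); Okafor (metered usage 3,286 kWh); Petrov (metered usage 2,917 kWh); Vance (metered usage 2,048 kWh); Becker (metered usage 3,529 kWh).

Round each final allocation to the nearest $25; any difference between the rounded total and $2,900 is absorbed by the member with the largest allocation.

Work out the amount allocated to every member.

Sum of metered usage: 14,872.
Proportional shares: Delacroix 800/14,872 × $2,900 = 156.00; Marchetti 2,292/14,872 × $2,900 = 446.93; Okafor 3,286/14,872 × $2,900 = 640.76; Petrov 2,917/14,872 × $2,900 = 568.81; Vance 2,048/14,872 × $2,900 = 399.35; Becker 3,529/14,872 × $2,900 = 688.15.
At nearest $25: Delacroix $150; Marchetti $450; Okafor $650; Petrov $575; Vance $400; Becker $700. Sum = $2,925.
Difference $2,900 − $2,925 = −$25 applied to largest allocation (Becker): Becker becomes $675.

Delacroix: $150 | Marchetti: $450 | Okafor: $650 | Petrov: $575 | Vance: $400 | Becker: $675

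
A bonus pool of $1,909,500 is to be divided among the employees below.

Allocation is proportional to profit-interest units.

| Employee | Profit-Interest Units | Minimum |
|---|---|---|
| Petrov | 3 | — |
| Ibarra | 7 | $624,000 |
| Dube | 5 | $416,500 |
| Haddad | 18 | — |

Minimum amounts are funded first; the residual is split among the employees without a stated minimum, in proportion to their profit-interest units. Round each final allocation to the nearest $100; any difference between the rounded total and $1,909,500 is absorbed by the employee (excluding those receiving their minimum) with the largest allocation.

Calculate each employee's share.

Guaranteed amounts: Ibarra $624,000; Dube $416,500. Remaining pool $869,000.
Remaining pool split over remaining profit-interest units 21: Petrov 124,142.86 → $124,100; Haddad 744,857.14 → $744,900.

Petrov: $124,100 | Ibarra: $624,000 | Dube: $416,500 | Haddad: $744,900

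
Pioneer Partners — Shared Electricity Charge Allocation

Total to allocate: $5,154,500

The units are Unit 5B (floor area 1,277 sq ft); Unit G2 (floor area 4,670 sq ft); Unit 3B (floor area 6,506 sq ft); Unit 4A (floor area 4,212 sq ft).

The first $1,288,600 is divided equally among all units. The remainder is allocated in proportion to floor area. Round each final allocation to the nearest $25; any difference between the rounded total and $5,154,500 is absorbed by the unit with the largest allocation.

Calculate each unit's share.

$1,288,600 shared equally gives $322,150 per unit.
Remainder $3,865,900 by floor area (total 16,665): Unit 5B 296,234.88 → $296,225; Unit G2 1,083,333.51 → $1,083,325; Unit 3B 1,509,243.65 → $1,509,250; Unit 4A 977,087.96 → $977,100.
Totals: Unit 5B $322,150 + $296,225 = $618,375; Unit G2 $322,150 + $1,083,325 = $1,405,475; Unit 3B $322,150 + $1,509,250 = $1,831,400; Unit 4A $322,150 + $977,100 = $1,299,250.

Unit 5B: $618,375 · Unit G2: $1,405,475 · Unit 3B: $1,831,400 · Unit 4A: $1,299,250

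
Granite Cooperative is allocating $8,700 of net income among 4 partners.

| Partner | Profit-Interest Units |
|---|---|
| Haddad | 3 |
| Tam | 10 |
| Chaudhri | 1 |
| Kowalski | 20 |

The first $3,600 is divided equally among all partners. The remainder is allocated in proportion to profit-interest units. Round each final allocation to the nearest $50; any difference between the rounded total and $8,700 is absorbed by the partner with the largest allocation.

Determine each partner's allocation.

$3,600 shared equally gives $900 per partner.
Remainder $5,100 by profit-interest units (total 34): Haddad 450.00 → $450; Tam 1,500.00 → $1,500; Chaudhri 150.00 → $150; Kowalski 3,000.00 → $3,000.
Totals: Haddad $900 + $450 = $1,350; Tam $900 + $1,500 = $2,400; Chaudhri $900 + $150 = $1,050; Kowalski $900 + $3,000 = $3,900.

Haddad: $1,350; Tam: $2,400; Chaudhri: $1,050; Kowalski: $3,900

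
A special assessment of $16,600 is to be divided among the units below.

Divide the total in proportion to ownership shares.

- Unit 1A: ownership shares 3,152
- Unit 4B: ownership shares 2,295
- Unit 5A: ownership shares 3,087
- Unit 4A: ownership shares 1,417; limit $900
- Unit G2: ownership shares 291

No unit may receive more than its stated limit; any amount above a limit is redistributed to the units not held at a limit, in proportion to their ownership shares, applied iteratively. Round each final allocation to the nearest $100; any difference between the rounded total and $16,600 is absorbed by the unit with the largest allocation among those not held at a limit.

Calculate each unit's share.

Unit 1A: $5,600 | Unit 4B: $4,100 | Unit 5A: $5,500 | Unit 4A: $900 | Unit G2: $500

Combined ownership shares = 10,242.
Pro-rata shares before constraints: Unit 1A 5,108.69; Unit 4B 3,719.68; Unit 5A 5,003.34; Unit 4A 2,296.64; Unit G2 471.65.
Capped: Unit 4A ($900); residual $15,700 reallocated over remaining ownership shares 8,825.
Shares after redistribution: Unit 1A 5,607.52 → $5,600; Unit 4B 4,082.89 → $4,100; Unit 5A 5,491.89 → $5,500; Unit G2 517.70 → $500.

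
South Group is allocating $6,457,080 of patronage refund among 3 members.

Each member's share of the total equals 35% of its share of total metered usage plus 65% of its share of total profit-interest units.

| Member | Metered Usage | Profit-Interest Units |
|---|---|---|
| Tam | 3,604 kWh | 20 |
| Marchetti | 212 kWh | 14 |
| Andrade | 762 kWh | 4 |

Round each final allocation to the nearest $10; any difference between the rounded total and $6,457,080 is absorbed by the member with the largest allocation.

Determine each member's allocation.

Totals — metered usage 4,578, profit-interest units 38.
Combined weights (35% metered usage + 65% profit-interest units): Tam 0.6176; Marchetti 0.2557; Andrade 0.1267.
Raw shares: Tam 3,988,153.68; Marchetti 1,650,956.77; Andrade 817,969.55.
After rounding ($10): Tam $3,988,150; Marchetti $1,650,960; Andrade $817,970. Sum = $6,457,080.
Sum already equals the total — no adjustment.

Tam: $3,988,150 | Marchetti: $1,650,960 | Andrade: $817,970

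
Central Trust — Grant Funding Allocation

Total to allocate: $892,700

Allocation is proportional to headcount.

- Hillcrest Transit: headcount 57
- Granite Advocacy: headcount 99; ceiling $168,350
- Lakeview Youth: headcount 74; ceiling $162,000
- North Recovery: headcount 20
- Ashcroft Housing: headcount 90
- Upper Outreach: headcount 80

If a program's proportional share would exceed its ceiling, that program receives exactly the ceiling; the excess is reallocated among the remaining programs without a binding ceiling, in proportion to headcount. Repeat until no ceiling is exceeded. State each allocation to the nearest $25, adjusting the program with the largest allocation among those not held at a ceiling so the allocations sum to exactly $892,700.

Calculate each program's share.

Hillcrest Transit: $129,775 · Granite Advocacy: $168,350 · Lakeview Youth: $162,000 · North Recovery: $45,525 · Ashcroft Housing: $204,900 · Upper Outreach: $182,150

Sum of headcount: 420.
Proportional shares (ignoring caps): Hillcrest Transit 121,152.14; Granite Advocacy 210,422.14; Lakeview Youth 157,285.24; North Recovery 42,509.52; Ashcroft Housing 191,292.86; Upper Outreach 170,038.10.
Cap binds for Granite Advocacy ($168,350); residual $724,350 reallocated over remaining headcount 321.
Cap binds for Lakeview Youth ($162,000); residual $562,350 reallocated over remaining headcount 247.
Redistributed shares: Hillcrest Transit 129,773.08 → $129,775; North Recovery 45,534.41 → $45,525; Ashcroft Housing 204,904.86 → $204,900; Upper Outreach 182,137.65 → $182,150.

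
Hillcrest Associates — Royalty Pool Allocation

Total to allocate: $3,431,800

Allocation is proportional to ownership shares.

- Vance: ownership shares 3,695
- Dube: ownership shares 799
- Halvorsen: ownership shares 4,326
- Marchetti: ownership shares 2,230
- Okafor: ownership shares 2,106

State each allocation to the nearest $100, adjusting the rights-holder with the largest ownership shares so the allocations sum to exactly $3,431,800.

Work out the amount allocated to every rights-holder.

Combined ownership shares = 13,156.
Unrounded shares: Vance 3,695/13,156 × $3,431,800 = 963,856.87; Dube 799/13,156 × $3,431,800 = 208,422.64; Halvorsen 4,326/13,156 × $3,431,800 = 1,128,455.97; Marchetti 2,230/13,156 × $3,431,800 = 581,705.23; Okafor 2,106/13,156 × $3,431,800 = 549,359.29.
Rounded to nearest $100: Vance $963,900; Dube $208,400; Halvorsen $1,128,500; Marchetti $581,700; Okafor $549,400. Sum = $3,431,900.
Difference $3,431,800 − $3,431,900 = −$100 applied to largest ownership shares (Halvorsen): Halvorsen becomes $1,128,400.

Vance: $963,900; Dube: $208,400; Halvorsen: $1,128,400; Marchetti: $581,700; Okafor: $549,400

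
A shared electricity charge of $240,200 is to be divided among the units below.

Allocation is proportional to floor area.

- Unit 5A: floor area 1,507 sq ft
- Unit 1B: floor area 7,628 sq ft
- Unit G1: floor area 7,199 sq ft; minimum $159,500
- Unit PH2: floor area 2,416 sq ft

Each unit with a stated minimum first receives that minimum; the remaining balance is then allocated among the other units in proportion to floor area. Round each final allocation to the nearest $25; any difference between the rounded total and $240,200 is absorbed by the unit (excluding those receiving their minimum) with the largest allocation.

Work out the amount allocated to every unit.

Unit 5A: $10,525 · Unit 1B: $53,300 · Unit G1: $159,500 · Unit PH2: $16,875

Guaranteed amounts: Unit G1 $159,500. Remaining pool $80,700.
Remaining pool split over remaining floor area 11,551: Unit 5A 10,528.52 → $10,525; Unit 1B 53,292.32 → $53,300; Unit PH2 16,879.16 → $16,875.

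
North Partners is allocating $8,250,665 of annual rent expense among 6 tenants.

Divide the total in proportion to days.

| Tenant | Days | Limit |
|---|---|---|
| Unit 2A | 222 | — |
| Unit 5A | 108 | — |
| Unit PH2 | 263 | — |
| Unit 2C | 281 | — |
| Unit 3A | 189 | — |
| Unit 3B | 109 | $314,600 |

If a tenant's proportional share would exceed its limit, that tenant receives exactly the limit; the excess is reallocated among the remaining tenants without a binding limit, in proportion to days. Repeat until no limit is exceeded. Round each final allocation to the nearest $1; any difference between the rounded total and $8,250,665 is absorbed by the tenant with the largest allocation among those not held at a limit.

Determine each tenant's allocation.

Sum of days: 1,172.
Pro-rata shares before constraints: Unit 2A 1,562,839.27; Unit 5A 760,300.19; Unit PH2 1,851,471.75; Unit 2C 1,978,188.45; Unit 3A 1,330,525.33; Unit 3B 767,340.00.
Cap binds for Unit 3B ($314,600); residual $7,936,065 reallocated over remaining days 1,063.
Remaining shares: Unit 2A 1,657,390.81 → $1,657,391; Unit 5A 806,298.23 → $806,298; Unit PH2 1,963,485.51 → $1,963,486; Unit 2C 2,097,868.55 → $2,097,869; Unit 3A 1,411,021.90 → $1,411,022.
Rounding difference −$1 applied to Unit 2C → $2,097,868.

Unit 2A: $1,657,391 | Unit 5A: $806,298 | Unit PH2: $1,963,486 | Unit 2C: $2,097,868 | Unit 3A: $1,411,022 | Unit 3B: $314,600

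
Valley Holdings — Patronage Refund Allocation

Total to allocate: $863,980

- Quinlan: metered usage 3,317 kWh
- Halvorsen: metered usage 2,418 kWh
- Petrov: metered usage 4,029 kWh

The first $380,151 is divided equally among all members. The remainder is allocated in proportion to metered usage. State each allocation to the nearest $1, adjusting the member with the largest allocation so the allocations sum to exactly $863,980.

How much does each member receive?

Quinlan: $291,082 · Halvorsen: $246,535 · Petrov: $326,363

First tranche $380,151 split equally: $126,717 each.
Remainder $483,829 by metered usage (total 9,764): Quinlan 164,365.10 → $164,365; Halvorsen 119,817.55 → $119,818; Petrov 199,646.36 → $199,646.
Totals: Quinlan $126,717 + $164,365 = $291,082; Halvorsen $126,717 + $119,818 = $246,535; Petrov $126,717 + $199,646 = $326,363.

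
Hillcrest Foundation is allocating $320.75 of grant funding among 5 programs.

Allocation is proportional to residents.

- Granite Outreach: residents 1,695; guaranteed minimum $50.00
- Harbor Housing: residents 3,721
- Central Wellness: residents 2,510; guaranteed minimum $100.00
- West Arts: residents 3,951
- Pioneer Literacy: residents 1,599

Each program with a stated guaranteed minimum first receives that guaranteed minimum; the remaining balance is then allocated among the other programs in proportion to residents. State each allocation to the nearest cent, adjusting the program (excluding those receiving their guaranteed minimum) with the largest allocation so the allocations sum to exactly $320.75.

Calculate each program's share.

Granite Outreach: $50.00 · Harbor Housing: $68.53 · Central Wellness: $100.00 · West Arts: $72.77 · Pioneer Literacy: $29.45

Minimums first: Granite Outreach $50.00; Central Wellness $100.00. Balance $170.75.
Balance split over remaining residents 9,271: Harbor Housing 68.5321 → $68.53; West Arts 72.7681 → $72.77; Pioneer Literacy 29.4498 → $29.45.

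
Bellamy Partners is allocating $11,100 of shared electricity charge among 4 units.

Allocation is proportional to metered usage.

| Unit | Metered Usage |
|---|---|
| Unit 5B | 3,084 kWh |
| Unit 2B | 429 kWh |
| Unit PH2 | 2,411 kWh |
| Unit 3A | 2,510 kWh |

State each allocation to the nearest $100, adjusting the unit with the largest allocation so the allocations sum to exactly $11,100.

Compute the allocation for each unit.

Total metered usage = 8,434.
Raw shares: Unit 5B 3,084/8,434 × $11,100 = 4,058.86; Unit 2B 429/8,434 × $11,100 = 564.61; Unit PH2 2,411/8,434 × $11,100 = 3,173.12; Unit 3A 2,510/8,434 × $11,100 = 3,303.41.
Rounded to nearest $100: Unit 5B $4,100; Unit 2B $600; Unit PH2 $3,200; Unit 3A $3,300. Sum = $11,200.
Difference $11,100 − $11,200 = −$100 applied to largest allocation (Unit 5B): Unit 5B becomes $4,000.

Unit 5B: $4,000 · Unit 2B: $600 · Unit PH2: $3,200 · Unit 3A: $3,300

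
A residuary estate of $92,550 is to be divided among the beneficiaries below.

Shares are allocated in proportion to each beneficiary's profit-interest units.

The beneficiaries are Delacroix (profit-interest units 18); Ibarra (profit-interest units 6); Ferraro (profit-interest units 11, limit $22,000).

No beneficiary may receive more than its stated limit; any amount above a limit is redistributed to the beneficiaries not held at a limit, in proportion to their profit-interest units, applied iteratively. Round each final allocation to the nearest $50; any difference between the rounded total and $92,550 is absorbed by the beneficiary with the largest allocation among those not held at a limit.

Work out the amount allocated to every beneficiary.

Profit-interest units total: 35.
Proportional shares (ignoring caps): Delacroix 47,597.14; Ibarra 15,865.71; Ferraro 29,087.14.
Cap binds for Ferraro ($22,000); remaining pool $70,550 reallocated over remaining profit-interest units 24.
Shares after redistribution: Delacroix 52,912.50 → $52,900; Ibarra 17,637.50 → $17,650.

Delacroix: $52,900; Ibarra: $17,650; Ferraro: $22,000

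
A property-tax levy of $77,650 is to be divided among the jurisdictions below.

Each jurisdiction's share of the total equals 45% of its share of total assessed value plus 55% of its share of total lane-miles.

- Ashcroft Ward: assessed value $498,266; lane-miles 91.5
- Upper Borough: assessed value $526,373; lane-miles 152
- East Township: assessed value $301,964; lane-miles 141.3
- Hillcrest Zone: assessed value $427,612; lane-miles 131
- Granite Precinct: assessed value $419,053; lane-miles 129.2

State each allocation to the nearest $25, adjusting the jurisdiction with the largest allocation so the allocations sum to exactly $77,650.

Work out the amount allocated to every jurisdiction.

Totals — assessed value 2,173,268, lane-miles 645.
Blended shares (45% assessed value + 55% lane-miles): Ashcroft Ward 0.1812; Upper Borough 0.2386; East Township 0.1830; Hillcrest Zone 0.2002; Granite Precinct 0.1969.
Proportional shares: Ashcroft Ward 14,069.79; Upper Borough 18,527.60; East Township 14,211.00; Hillcrest Zone 15,549.21; Granite Precinct 15,292.41.
Rounded to nearest $25: Ashcroft Ward $14,075; Upper Borough $18,525; East Township $14,200; Hillcrest Zone $15,550; Granite Precinct $15,300. Sum = $77,650.
Sum already equals the total — no adjustment.

Ashcroft Ward: $14,075; Upper Borough: $18,525; East Township: $14,200; Hillcrest Zone: $15,550; Granite Precinct: $15,300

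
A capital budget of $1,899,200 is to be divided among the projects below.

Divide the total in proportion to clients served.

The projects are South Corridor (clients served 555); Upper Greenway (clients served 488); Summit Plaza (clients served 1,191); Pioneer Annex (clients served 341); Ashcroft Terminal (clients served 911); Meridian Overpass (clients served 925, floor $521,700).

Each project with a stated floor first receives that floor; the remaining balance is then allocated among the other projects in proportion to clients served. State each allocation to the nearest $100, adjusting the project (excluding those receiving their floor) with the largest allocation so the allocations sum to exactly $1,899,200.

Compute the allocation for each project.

Minimums first: Meridian Overpass $521,700. Remaining pool $1,377,500.
Remaining pool split over remaining clients served 3,486: South Corridor 219,309.38 → $219,300; Upper Greenway 192,834.19 → $192,800; Summit Plaza 470,626.08 → $470,600; Pioneer Annex 134,746.84 → $134,700; Ashcroft Terminal 359,983.51 → $360,000.
Rounding difference +$100 applied to Summit Plaza → $470,700.

South Corridor: $219,300; Upper Greenway: $192,800; Summit Plaza: $470,700; Pioneer Annex: $134,700; Ashcroft Terminal: $360,000; Meridian Overpass: $521,700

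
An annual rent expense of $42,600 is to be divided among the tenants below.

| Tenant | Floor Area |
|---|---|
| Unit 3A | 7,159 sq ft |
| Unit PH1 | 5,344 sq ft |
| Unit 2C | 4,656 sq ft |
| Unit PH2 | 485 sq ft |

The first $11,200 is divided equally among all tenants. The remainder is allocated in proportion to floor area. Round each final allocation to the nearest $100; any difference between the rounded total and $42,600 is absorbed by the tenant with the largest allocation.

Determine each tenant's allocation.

Unit 3A: $15,500; Unit PH1: $12,300; Unit 2C: $11,100; Unit PH2: $3,700

$11,200 shared equally gives $2,800 per tenant.
Remainder $31,400 by floor area (total 17,644): Unit 3A 12,740.46 → $12,700; Unit PH1 9,510.41 → $9,500; Unit 2C 8,286.01 → $8,300; Unit PH2 863.13 → $900.
Totals: Unit 3A $2,800 + $12,700 = $15,500; Unit PH1 $2,800 + $9,500 = $12,300; Unit 2C $2,800 + $8,300 = $11,100; Unit PH2 $2,800 + $900 = $3,700.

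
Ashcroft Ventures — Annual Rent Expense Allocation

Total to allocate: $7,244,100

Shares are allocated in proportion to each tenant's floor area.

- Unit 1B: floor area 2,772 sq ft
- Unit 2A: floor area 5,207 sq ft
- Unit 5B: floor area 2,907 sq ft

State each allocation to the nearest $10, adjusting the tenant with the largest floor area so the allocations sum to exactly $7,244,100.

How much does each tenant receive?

Unit 1B: $1,844,630 | Unit 2A: $3,465,000 | Unit 5B: $1,934,470

Combined floor area = 2,772 + 5,207 + 2,907 = 10,886.
Raw shares: Unit 1B 1,844,630.28; Unit 2A 3,465,003.56; Unit 5B 1,934,466.17.
After rounding ($10): Unit 1B $1,844,630; Unit 2A $3,465,000; Unit 5B $1,934,470. Sum = $7,244,100.
Rounded total matches; no reconciliation needed.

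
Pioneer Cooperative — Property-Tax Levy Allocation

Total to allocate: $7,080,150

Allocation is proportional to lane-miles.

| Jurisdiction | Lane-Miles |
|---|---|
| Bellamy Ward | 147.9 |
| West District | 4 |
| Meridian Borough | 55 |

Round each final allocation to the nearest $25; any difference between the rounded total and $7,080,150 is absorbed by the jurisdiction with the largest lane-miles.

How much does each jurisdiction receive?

Sum of lane-miles: 206.9.
Pro-rata amounts: Bellamy Ward 147.9/206.9 × $7,080,150 = 5,061,160.87; West District 4/206.9 × $7,080,150 = 136,880.62; Meridian Borough 55/206.9 × $7,080,150 = 1,882,108.51.
At nearest $25: Bellamy Ward $5,061,150; West District $136,875; Meridian Borough $1,882,100. Sum = $7,080,125.
Difference $7,080,150 − $7,080,125 = +$25 applied to largest lane-miles (Bellamy Ward): Bellamy Ward becomes $5,061,175.

Bellamy Ward: $5,061,175; West District: $136,875; Meridian Borough: $1,882,100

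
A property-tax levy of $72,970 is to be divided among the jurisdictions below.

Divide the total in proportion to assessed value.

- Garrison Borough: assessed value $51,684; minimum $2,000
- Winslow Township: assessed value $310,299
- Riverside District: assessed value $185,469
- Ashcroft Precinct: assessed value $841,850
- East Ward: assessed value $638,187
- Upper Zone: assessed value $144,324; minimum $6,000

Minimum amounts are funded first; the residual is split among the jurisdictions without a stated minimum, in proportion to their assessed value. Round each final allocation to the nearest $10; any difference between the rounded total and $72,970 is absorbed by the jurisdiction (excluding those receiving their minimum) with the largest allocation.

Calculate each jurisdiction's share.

Minimums first: Garrison Borough $2,000; Upper Zone $6,000. Remaining pool $64,970.
Remaining pool split over remaining assessed value 1,975,805: Winslow Township 10,203.50 → $10,200; Riverside District 6,098.74 → $6,100; Ashcroft Precinct 27,682.38 → $27,680; East Ward 20,985.38 → $20,990.

Garrison Borough: $2,000 · Winslow Township: $10,200 · Riverside District: $6,100 · Ashcroft Precinct: $27,680 · East Ward: $20,990 · Upper Zone: $6,000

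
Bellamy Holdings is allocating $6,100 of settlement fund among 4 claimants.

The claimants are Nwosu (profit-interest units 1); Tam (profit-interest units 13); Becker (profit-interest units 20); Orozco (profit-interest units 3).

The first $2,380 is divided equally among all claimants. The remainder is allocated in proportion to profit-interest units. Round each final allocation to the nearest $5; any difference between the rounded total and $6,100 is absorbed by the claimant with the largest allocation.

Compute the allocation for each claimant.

Nwosu: $695 | Tam: $1,900 | Becker: $2,610 | Orozco: $895

$2,380 shared equally gives $595 per claimant.
Remainder $3,720 by profit-interest units (total 37): Nwosu 100.54 → $100; Tam 1,307.03 → $1,305; Becker 2,010.81 → $2,010; Orozco 301.62 → $300.
Rounding difference +$5 on remainder applied to Becker.
Totals: Nwosu $595 + $100 = $695; Tam $595 + $1,305 = $1,900; Becker $595 + $2,015 = $2,610; Orozco $595 + $300 = $895.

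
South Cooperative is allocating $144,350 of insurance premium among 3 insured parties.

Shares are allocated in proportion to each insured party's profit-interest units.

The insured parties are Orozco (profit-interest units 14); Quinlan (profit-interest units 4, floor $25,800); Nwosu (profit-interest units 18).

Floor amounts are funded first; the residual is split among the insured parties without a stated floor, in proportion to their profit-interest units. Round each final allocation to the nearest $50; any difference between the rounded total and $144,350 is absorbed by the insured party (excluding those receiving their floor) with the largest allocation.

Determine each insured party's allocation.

Guaranteed amounts: Quinlan $25,800. Balance $118,550.
Balance split over remaining profit-interest units 32: Orozco 51,865.62 → $51,850; Nwosu 66,684.38 → $66,700.

Orozco: $51,850 · Quinlan: $25,800 · Nwosu: $66,700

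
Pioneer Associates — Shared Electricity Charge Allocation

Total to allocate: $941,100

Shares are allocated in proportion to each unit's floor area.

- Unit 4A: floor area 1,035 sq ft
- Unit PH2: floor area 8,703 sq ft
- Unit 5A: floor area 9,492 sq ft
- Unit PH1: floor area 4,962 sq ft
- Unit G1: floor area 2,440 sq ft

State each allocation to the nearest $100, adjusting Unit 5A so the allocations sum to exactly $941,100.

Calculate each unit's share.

Unit 4A: $36,600; Unit PH2: $307,500; Unit 5A: $335,500; Unit PH1: $175,300; Unit G1: $86,200

Sum of floor area: 26,632.
Raw shares: Unit 4A 1,035/26,632 × $941,100 = 36,573.99; Unit PH2 8,703/26,632 × $941,100 = 307,539.55; Unit 5A 9,492/26,632 × $941,100 = 335,420.59; Unit PH1 4,962/26,632 × $941,100 = 175,343.13; Unit G1 2,440/26,632 × $941,100 = 86,222.74.
At nearest $100: Unit 4A $36,600; Unit PH2 $307,500; Unit 5A $335,400; Unit PH1 $175,300; Unit G1 $86,200. Sum = $941,000.
Difference $941,100 − $941,000 = +$100 applied to Unit 5A: Unit 5A becomes $335,500.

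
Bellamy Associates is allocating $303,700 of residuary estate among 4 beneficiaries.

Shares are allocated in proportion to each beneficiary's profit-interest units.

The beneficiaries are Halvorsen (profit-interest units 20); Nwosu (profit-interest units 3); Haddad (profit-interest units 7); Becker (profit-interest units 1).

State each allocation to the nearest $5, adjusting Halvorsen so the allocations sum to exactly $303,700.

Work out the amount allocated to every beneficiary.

Sum of profit-interest units: 31.
Pro-rata amounts: Halvorsen 20/31 × $303,700 = 195,935.48; Nwosu 3/31 × $303,700 = 29,390.32; Haddad 7/31 × $303,700 = 68,577.42; Becker 1/31 × $303,700 = 9,796.77.
At nearest $5: Halvorsen $195,935; Nwosu $29,390; Haddad $68,575; Becker $9,795. Sum = $303,695.
Difference $303,700 − $303,695 = +$5 applied to Halvorsen: Halvorsen becomes $195,940.

Halvorsen: $195,940 · Nwosu: $29,390 · Haddad: $68,575 · Becker: $9,795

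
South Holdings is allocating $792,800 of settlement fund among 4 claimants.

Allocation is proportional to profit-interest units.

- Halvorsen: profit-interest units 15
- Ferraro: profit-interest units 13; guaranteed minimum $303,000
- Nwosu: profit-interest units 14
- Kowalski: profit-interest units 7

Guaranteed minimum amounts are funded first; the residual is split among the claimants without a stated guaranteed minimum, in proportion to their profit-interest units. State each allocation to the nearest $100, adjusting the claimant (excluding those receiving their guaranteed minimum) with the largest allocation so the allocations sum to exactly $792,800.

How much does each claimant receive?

Fund the minimums — Ferraro $303,000. Balance $489,800.
Balance split over remaining profit-interest units 36: Halvorsen 204,083.33 → $204,100; Nwosu 190,477.78 → $190,500; Kowalski 95,238.89 → $95,200.

Halvorsen: $204,100 · Ferraro: $303,000 · Nwosu: $190,500 · Kowalski: $95,200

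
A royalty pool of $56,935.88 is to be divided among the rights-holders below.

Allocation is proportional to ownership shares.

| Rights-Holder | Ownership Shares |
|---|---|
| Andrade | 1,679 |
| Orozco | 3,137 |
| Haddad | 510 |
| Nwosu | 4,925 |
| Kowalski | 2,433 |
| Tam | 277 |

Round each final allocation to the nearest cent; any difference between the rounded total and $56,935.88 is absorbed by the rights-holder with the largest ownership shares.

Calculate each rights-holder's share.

Total ownership shares = 1,679 + 3,137 + 510 + 4,925 + 2,433 + 277 = 12,961.
Proportional shares: Andrade 7,375.6147; Orozco 13,780.4070; Haddad 2,240.3594; Nwosu 21,634.8437; Kowalski 10,687.8324; Tam 1,216.8227.
At nearest cent: Andrade $7,375.61; Orozco $13,780.41; Haddad $2,240.36; Nwosu $21,634.84; Kowalski $10,687.83; Tam $1,216.82. Sum = $56,935.87.
Difference $56,935.88 − $56,935.87 = +$0.01 applied to largest ownership shares (Nwosu): Nwosu becomes $21,634.85.

Andrade: $7,375.61 | Orozco: $13,780.41 | Haddad: $2,240.36 | Nwosu: $21,634.85 | Kowalski: $10,687.83 | Tam: $1,216.82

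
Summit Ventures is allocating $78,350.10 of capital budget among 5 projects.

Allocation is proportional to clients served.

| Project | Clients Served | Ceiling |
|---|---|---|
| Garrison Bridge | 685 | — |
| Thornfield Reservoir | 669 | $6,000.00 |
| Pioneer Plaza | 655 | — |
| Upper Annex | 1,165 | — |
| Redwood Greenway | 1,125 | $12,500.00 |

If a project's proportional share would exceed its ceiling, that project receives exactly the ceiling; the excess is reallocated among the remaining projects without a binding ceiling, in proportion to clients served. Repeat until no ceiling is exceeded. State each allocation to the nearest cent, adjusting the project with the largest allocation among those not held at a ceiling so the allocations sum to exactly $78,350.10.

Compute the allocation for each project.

Total clients served = 4,299.
Unconstrained shares: Garrison Bridge 12,484.2565; Thornfield Reservoir 12,192.6534; Pioneer Plaza 11,937.5007; Upper Annex 21,232.3486; Redwood Greenway 20,503.3409.
Held at cap: Thornfield Reservoir ($6,000.00), Redwood Greenway ($12,500.00); balance $59,850.10 reallocated over remaining clients served 2,505.
Redistributed shares: Garrison Bridge 16,366.19501 → $16,366.20; Pioneer Plaza 15,649.4273 → $15,649.43; Upper Annex 27,834.4776 → $27,834.48.
Rounding difference −$0.01 applied to Upper Annex → $27,834.47.

Garrison Bridge: $16,366.20 · Thornfield Reservoir: $6,000.00 · Pioneer Plaza: $15,649.43 · Upper Annex: $27,834.47 · Redwood Greenway: $12,500.00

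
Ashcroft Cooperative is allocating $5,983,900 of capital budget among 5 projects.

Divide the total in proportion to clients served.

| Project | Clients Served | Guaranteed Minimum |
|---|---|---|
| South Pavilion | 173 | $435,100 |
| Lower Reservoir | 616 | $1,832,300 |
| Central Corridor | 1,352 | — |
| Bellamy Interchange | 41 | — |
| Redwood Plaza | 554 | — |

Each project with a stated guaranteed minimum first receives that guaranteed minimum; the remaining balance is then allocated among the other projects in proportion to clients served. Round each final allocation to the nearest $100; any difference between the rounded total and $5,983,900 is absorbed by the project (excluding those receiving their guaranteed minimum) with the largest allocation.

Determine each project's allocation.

South Pavilion: $435,100 | Lower Reservoir: $1,832,300 | Central Corridor: $2,580,700 | Bellamy Interchange: $78,300 | Redwood Plaza: $1,057,500

Guaranteed amounts: South Pavilion $435,100; Lower Reservoir $1,832,300. Remaining pool $3,716,500.
Remaining pool split over remaining clients served 1,947: Central Corridor 2,580,743.71 → $2,580,700; Bellamy Interchange 78,262.20 → $78,300; Redwood Plaza 1,057,494.09 → $1,057,500.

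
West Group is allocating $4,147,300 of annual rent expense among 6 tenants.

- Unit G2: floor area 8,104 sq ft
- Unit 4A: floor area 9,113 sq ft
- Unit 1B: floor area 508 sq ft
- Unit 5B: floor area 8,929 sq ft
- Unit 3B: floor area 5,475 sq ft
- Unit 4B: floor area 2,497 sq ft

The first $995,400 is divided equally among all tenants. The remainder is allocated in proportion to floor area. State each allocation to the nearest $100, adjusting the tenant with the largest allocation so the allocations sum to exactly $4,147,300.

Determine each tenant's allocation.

Equal tier: $995,400 ÷ 6 = $165,900 apiece.
Remainder $3,151,900 by floor area (total 34,626): Unit G2 737,682.60 → $737,700; Unit 4A 829,528.81 → $829,500; Unit 1B 46,241.70 → $46,200; Unit 5B 812,779.85 → $812,800; Unit 3B 498,372.68 → $498,400; Unit 4B 227,294.35 → $227,300.
Totals: Unit G2 $165,900 + $737,700 = $903,600; Unit 4A $165,900 + $829,500 = $995,400; Unit 1B $165,900 + $46,200 = $212,100; Unit 5B $165,900 + $812,800 = $978,700; Unit 3B $165,900 + $498,400 = $664,300; Unit 4B $165,900 + $227,300 = $393,200.

Unit G2: $903,600; Unit 4A: $995,400; Unit 1B: $212,100; Unit 5B: $978,700; Unit 3B: $664,300; Unit 4B: $393,200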